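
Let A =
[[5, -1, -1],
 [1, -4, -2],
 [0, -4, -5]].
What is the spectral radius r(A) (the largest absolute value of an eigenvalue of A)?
r(A) ≈ 7.2818

The eigenvalues of A are the roots of its characteristic polynomial. With M = A (coefficients from the trace, the sum of principal 2x2 minors, and det A):
  p(λ) = det(λ I - M) = λ^3 + 4λ^2 - 32λ - 59.
No integer candidate from the rational root theorem (±divisors of 59) is a root, so the roots are irrational. The cubic discriminant is Δ = 204509 > 0, so there are three distinct real roots. p(-8) = -59 and p(-7) = 18 have opposite signs, so a root lies in (-8, -7); Newton's method refines it to λ ≈ -7.2818. p(-2) = 13 and p(-1) = -24 have opposite signs, so a root lies in (-2, -1); Newton's method refines it to λ ≈ -1.6447. p(4) = -59 and p(5) = 6 have opposite signs, so a root lies in (4, 5); Newton's method refines it to λ ≈ 4.9265. Check (Vieta): the three roots sum to -4, matching tr M = -4.
Thus the eigenvalues (to 4 decimals) are -7.2818 (modulus 7.2818); -1.6447 (modulus 1.6447); 4.9265 (modulus 4.9265). The spectral radius is the largest modulus: r(A) ≈ 7.2818. (Cross-check: r(A) ≤ ||A||_2 ≈ 7.9959; equality holds whenever A is normal, though it can also hold for some non-normal A.)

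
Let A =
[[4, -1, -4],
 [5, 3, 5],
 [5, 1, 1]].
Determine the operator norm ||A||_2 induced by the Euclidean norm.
||A||_2 ≈ 8.9629 (= sqrt(largest eigenvalue of A^T A))

||A||_2 = sigma_max(A) = sqrt(lambda_max(A^T A)). Form the symmetric matrix M = A^T A =
[[66, 16, 14],
 [16, 11, 20],
 [14, 20, 42]].
Its characteristic polynomial (trace, sum of principal 2x2 minors, determinant of M give the coefficients) is
  p(λ) = det(λ I - M) = λ^3 - 119λ^2 + 3108λ - 144.
No integer candidate from the rational root theorem (±divisors of 144) is a root, so the roots are irrational. The cubic discriminant is Δ = 16689003984 > 0, so there are three distinct real roots. p(0) = -144 and p(1) = 2846 have opposite signs, so a root lies in (0, 1); Newton's method refines it to λ ≈ 0.0464. p(38) = 996 and p(39) = -612 have opposite signs, so a root lies in (38, 39); Newton's method refines it to λ ≈ 38.6199. p(80) = -1104 and p(81) = 2286 have opposite signs, so a root lies in (80, 81); Newton's method refines it to λ ≈ 80.3337. Check (Vieta): the three roots sum to 119, matching tr M = 119.
So the eigenvalues of A^T A are ≈ 0.0464, 38.6199, 80.3337 (all ≥ 0, as they must be for A^T A). The largest is λ_max ≈ 80.3337, hence ||A||_2 = sqrt(λ_max) ≈ 8.9629.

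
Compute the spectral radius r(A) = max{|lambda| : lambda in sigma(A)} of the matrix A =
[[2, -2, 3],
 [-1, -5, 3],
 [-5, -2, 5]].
r(A) ≈ 4.5276

The eigenvalues of A are the roots of its characteristic polynomial. With M = A (coefficients from the trace, the sum of principal 2x2 minors, and det A):
  p(λ) = det(λ I - M) = λ^3 - 2λ^2 - 6λ + 87.
No integer candidate from the rational root theorem (±divisors of 87) is a root, so the roots are irrational. The cubic discriminant is Δ = -181779 < 0, so there is one real root and a complex-conjugate pair. p(-5) = -58 and p(-4) = 15 have opposite signs, so a root lies in (-5, -4); Newton's method refines it to λ ≈ -4.244. Dividing out (λ - (-4.244)) leaves approximately λ^2 - 6.244λ + 20.4995. For λ^2 - 6.244λ + 20.4995 the discriminant is -43.0106. It is negative, so the remaining roots are the complex-conjugate pair λ ≈ 3.122 ± 3.2791i. Their product equals the constant term, so |λ|^2 ≈ 20.4995 and |λ| ≈ 4.5276.
Thus the eigenvalues (to 4 decimals) are -4.244 (modulus 4.244); 3.122 ± 3.2791i (modulus 4.5276). The spectral radius is the largest modulus: r(A) ≈ 4.5276. (Cross-check: r(A) ≤ ||A||_2 ≈ 8.9858; equality holds whenever A is normal, though it can also hold for some non-normal A.)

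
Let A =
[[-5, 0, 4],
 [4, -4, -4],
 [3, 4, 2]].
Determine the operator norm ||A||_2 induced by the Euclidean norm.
||A||_2 ≈ 9.0012 (= sqrt(largest eigenvalue of A^T A))

||A||_2 = sigma_max(A) = sqrt(lambda_max(A^T A)). Form the symmetric matrix M = A^T A =
[[50, -4, -30],
 [-4, 32, 24],
 [-30, 24, 36]].
Its characteristic polynomial (trace, sum of principal 2x2 minors, determinant of M give the coefficients) is
  p(λ) = det(λ I - M) = λ^3 - 118λ^2 + 3060λ - 5184.
No integer candidate from the rational root theorem (±divisors of 5184) is a root, so the roots are irrational. The cubic discriminant is Δ = 14665893696 > 0, so there are three distinct real roots. p(1) = -2241 and p(2) = 472 have opposite signs, so a root lies in (1, 2); Newton's method refines it to λ ≈ 1.8199. p(35) = 241 and p(36) = -1296 have opposite signs, so a root lies in (35, 36); Newton's method refines it to λ ≈ 35.1578. p(81) = -81 and p(82) = 3672 have opposite signs, so a root lies in (81, 82); Newton's method refines it to λ ≈ 81.0223. Check (Vieta): the three roots sum to 118, matching tr M = 118.
So the eigenvalues of A^T A are ≈ 1.8199, 35.1578, 81.0223 (all ≥ 0, as they must be for A^T A). The largest is λ_max ≈ 81.0223, hence ||A||_2 = sqrt(λ_max) ≈ 9.0012.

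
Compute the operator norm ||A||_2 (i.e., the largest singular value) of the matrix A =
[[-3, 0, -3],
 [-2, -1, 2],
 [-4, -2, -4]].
||A||_2 ≈ 7.2591 (= sqrt(largest eigenvalue of A^T A))

||A||_2 = sigma_max(A) = sqrt(lambda_max(A^T A)). Form the symmetric matrix M = A^T A =
[[29, 10, 21],
 [10, 5, 6],
 [21, 6, 29]].
Its characteristic polynomial (trace, sum of principal 2x2 minors, determinant of M give the coefficients) is
  p(λ) = det(λ I - M) = λ^3 - 63λ^2 + 554λ - 576.
No integer candidate from the rational root theorem (±divisors of 576) is a root, so the roots are irrational. The cubic discriminant is Δ = 314821444 > 0, so there are three distinct real roots. p(1) = -84 and p(2) = 288 have opposite signs, so a root lies in (1, 2); Newton's method refines it to λ ≈ 1.2005. p(9) = 36 and p(10) = -336 have opposite signs, so a root lies in (9, 10); Newton's method refines it to λ ≈ 9.1056. p(52) = -1512 and p(53) = 696 have opposite signs, so a root lies in (52, 53); Newton's method refines it to λ ≈ 52.6939. Check (Vieta): the three roots sum to 63, matching tr M = 63.
So the eigenvalues of A^T A are ≈ 1.2005, 9.1056, 52.6939 (all ≥ 0, as they must be for A^T A). The largest is λ_max ≈ 52.6939, hence ||A||_2 = sqrt(λ_max) ≈ 7.2591.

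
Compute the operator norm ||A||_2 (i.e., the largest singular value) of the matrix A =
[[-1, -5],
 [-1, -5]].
||A||_2 = sqrt(52) ≈ 7.2111 (= sqrt(largest eigenvalue of A^T A))

||A||_2 = sigma_max(A) = sqrt(lambda_max(A^T A)). Form the symmetric matrix M = A^T A =
[[2, 10],
 [10, 50]].
Its characteristic polynomial (trace, determinant of M give the coefficients) is
  p(λ) = det(λ I - M) = λ^2 - 52λ.
For λ^2 - 52λ the discriminant is 2704. It is a perfect square (52^2), so the roots are rational: λ = (52 ± 52)/2 = 52, 0.
So the eigenvalues of A^T A are ≈ 0, 52 (all ≥ 0, as they must be for A^T A). The largest is λ_max = 52, hence ||A||_2 = sqrt(λ_max) = sqrt(52) ≈ 7.2111.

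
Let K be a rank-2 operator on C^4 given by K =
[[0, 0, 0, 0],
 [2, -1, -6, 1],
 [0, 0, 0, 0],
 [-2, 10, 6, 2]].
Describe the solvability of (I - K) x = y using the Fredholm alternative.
(I - K) is invertible (det(I - K) = -12 ≠ 0), so for every y in C^4 the equation (I - K) x = y has a unique solution.

K has rank 2 and factors as K = U V^T = u1 v1^T + u2 v2^T with u1 = (0, -2, 0, 2), v1 = (-1, 2, 3, 0), u2 = (0, 1, 0, 2), v2 = (0, 3, 0, 1) (multiplying out reproduces the displayed K). The nonzero eigenvalues of U V^T coincide with those of the 2 x 2 matrix G = V^T U = [[v1·u1, v1·u2], [v2·u1, v2·u2]] = [[-4, 2], [-4, 5]], and by the Sylvester determinant identity det(I_4 - U V^T) = det(I_2 - V^T U) = det([[5, -2], [4, -4]]) = (5)(-4) - (-2)(4) = -12. (Direct check: I - K =
[[1, 0, 0, 0],
 [-2, 2, 6, -1],
 [0, 0, 1, 0],
 [2, -10, -6, -1]]
has determinant -12.) The finite-dimensional Fredholm alternative says: either (I - K) is invertible, or ker(I - K) ≠ {0} and then range(I - K) = ker((I - K)^*)^⊥, with dim ker(I - K) = dim ker((I - K)^*). Since det(I - K) ≠ 0, 1 is not an eigenvalue of K and ker(I - K) = {0}, so we are in the first case: for every y there is a unique x = (I - K)^(-1) y. (Explicitly, by the Woodbury identity, (I - U V^T)^(-1) = I + U (I_2 - G)^(-1) V^T.)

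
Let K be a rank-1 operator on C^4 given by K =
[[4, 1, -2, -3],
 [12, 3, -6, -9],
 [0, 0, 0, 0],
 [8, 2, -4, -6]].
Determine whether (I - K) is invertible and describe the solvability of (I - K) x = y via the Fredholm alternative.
(I - K) is singular (det(I - K) = 0, i.e. 1 ∈ sigma(K)). (I - K) x = y is solvable iff y ⊥ ker((I - K)^*) = span{(4, 1, -2, -3)}, i.e. iff 4y_1 + y_2 - 2y_3 - 3y_4 = 0. When solvable, the solutions are x = y + c·(1, 3, 0, 2), c arbitrary (ker(I - K) = span{(1, 3, 0, 2)}, dimension 1).

K has rank 1, so it is an outer product K = u v^T: every row of K is a multiple of one row vector. Reading off the entries, u = (1, 3, 0, 2) and v = (4, 1, -2, -3) (row i of K equals u_i·v^T). A rank-one matrix u v^T satisfies K u = u (v·u) and kills the (3)-dimensional subspace v^⊥, so its characteristic polynomial is lambda^3 (lambda - v·u) with v·u = tr K = 1. Hence the eigenvalues of I - K are 1 (multiplicity 3) and 1 - (1) = 0, so det(I - K) = 0. (Direct check: I - K =
[[-3, -1, 2, 3],
 [-12, -2, 6, 9],
 [0, 0, 1, 0],
 [-8, -2, 4, 7]]
has determinant 0.) So 1 is an eigenvalue of K and (I - K) is not invertible. The finite-dimensional Fredholm alternative says: either (I - K) is invertible, or ker(I - K) ≠ {0} and then range(I - K) = ker((I - K)^*)^⊥, with dim ker(I - K) = dim ker((I - K)^*). We are in the second case, so we need both kernels. Kernel of I - K: (I - K) u = u - u (v·u) = u - u = 0, so ker(I - K) = span{u} = span{(1, 3, 0, 2)} (it is exactly 1-dimensional because rank(I - K) = 3). Kernel of the adjoint: K is real, so (I - K)^* = I - K^T = I - v u^T, and (I - v u^T) v = v - v (u·v) = 0; hence ker((I - K)^*) = span{v} = span{(4, 1, -2, -3)}. Therefore (I - K) x = y is solvable iff <y, v> = 0, i.e. iff 4y_1 + y_2 - 2y_3 - 3y_4 = 0. When this holds, K y = u (v·y) = 0, so (I - K) y = y and x = y is a particular solution; the full solution set is the line x = y + c·u = y + c·(1, 3, 0, 2), c ∈ C.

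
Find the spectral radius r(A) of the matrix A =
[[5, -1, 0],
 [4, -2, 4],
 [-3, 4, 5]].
r(A) = 7

The eigenvalues of A are the roots of its characteristic polynomial. With M = A (coefficients from the trace, the sum of principal 2x2 minors, and det A):
  p(λ) = det(λ I - M) = λ^3 - 8λ^2 - 7λ + 98.
By the rational root theorem any rational root is an integer divisor of 98. Testing λ = 7: p(7) = 343 - 392 - 49 + 98 = 0, so λ = 7 is a root. Dividing out (λ - 7) leaves p(λ) = (λ - 7)(λ^2 - λ - 14). For λ^2 - λ - 14 the discriminant is 57. It is nonnegative but not a perfect square, so the roots are real and irrational: λ = (1 ± sqrt(57))/2 ≈ 4.2749, -3.2749.
Thus the eigenvalues (to 4 decimals) are 4.2749 (modulus 4.2749); -3.2749 (modulus 3.2749); 7 (modulus 7). The spectral radius is the largest modulus: r(A) = 7. (Cross-check: r(A) ≤ ||A||_2 ≈ 8.0972; equality holds whenever A is normal, though it can also hold for some non-normal A.)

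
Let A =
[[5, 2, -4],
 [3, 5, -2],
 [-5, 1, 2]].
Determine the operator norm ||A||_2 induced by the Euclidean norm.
||A||_2 ≈ 9.591 (= sqrt(largest eigenvalue of A^T A))

||A||_2 = sigma_max(A) = sqrt(lambda_max(A^T A)). Form the symmetric matrix M = A^T A =
[[59, 20, -36],
 [20, 30, -16],
 [-36, -16, 24]].
Its characteristic polynomial (trace, sum of principal 2x2 minors, determinant of M give the coefficients) is
  p(λ) = det(λ I - M) = λ^3 - 113λ^2 + 1954λ - 1936.
No integer candidate from the rational root theorem (±divisors of 1936) is a root, so the roots are irrational. The cubic discriminant is Δ = 15330643684 > 0, so there are three distinct real roots. p(1) = -94 and p(2) = 1528 have opposite signs, so a root lies in (1, 2); Newton's method refines it to λ ≈ 1.0545. p(19) = 1256 and p(20) = -56 have opposite signs, so a root lies in (19, 20); Newton's method refines it to λ ≈ 19.9589. p(91) = -6304 and p(92) = 88 have opposite signs, so a root lies in (91, 92); Newton's method refines it to λ ≈ 91.9866. Check (Vieta): the three roots sum to 113, matching tr M = 113.
So the eigenvalues of A^T A are ≈ 1.0545, 19.9589, 91.9866 (all ≥ 0, as they must be for A^T A). The largest is λ_max ≈ 91.9866, hence ||A||_2 = sqrt(λ_max) ≈ 9.591.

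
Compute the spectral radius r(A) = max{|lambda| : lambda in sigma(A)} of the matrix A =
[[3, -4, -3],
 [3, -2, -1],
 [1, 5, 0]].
r(A) ≈ 4.3194

The eigenvalues of A are the roots of its characteristic polynomial. With M = A (coefficients from the trace, the sum of principal 2x2 minors, and det A):
  p(λ) = det(λ I - M) = λ^3 - λ^2 + 14λ + 32.
No integer candidate from the rational root theorem (±divisors of 32) is a root, so the roots are irrational. The cubic discriminant is Δ = -46364 < 0, so there is one real root and a complex-conjugate pair. p(-2) = -8 and p(-1) = 16 have opposite signs, so a root lies in (-2, -1); Newton's method refines it to λ ≈ -1.7152. Dividing out (λ - (-1.7152)) leaves approximately λ^2 - 2.7152λ + 18.657. For λ^2 - 2.7152λ + 18.657 the discriminant is -67.2558. It is negative, so the remaining roots are the complex-conjugate pair λ ≈ 1.3576 ± 4.1005i. Their product equals the constant term, so |λ|^2 ≈ 18.657 and |λ| ≈ 4.3194.
Thus the eigenvalues (to 4 decimals) are -1.7152 (modulus 1.7152); 1.3576 ± 4.1005i (modulus 4.3194). The spectral radius is the largest modulus: r(A) ≈ 4.3194. (Cross-check: r(A) ≤ ||A||_2 ≈ 7.5514; equality holds whenever A is normal, though it can also hold for some non-normal A.)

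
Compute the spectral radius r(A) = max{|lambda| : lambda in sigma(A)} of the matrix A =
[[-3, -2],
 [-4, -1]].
r(A) = 5

The eigenvalues of A are the roots of its characteristic polynomial. With M = A (coefficients from the trace and determinant):
  p(λ) = det(λ I - M) = λ^2 + 4λ - 5.
For λ^2 + 4λ - 5 the discriminant is 36. It is a perfect square (6^2), so the roots are rational: λ = (-4 ± 6)/2 = 1, -5.
Thus the eigenvalues (to 4 decimals) are 1 (modulus 1); -5 (modulus 5). The spectral radius is the largest modulus: r(A) = 5. (Cross-check: r(A) ≤ ||A||_2 ≈ 5.3983; equality holds whenever A is normal, though it can also hold for some non-normal A.)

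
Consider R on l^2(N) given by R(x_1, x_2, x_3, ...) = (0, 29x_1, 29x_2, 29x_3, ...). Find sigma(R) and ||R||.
sigma(R) = closed disk {z in C : |z| ≤ 29}; ||R|| = 29

Note R = 29·U where U is the unit right shift (U x)_k = x_{k-1} (with x_0 := 0); so ||R|| = 29||U|| and sigma(R) = 29·sigma(U). ||R x||^2 = sum_{k≥1} |29x_k|^2 = 841||x||^2, so ||R|| = 29 and sigma(R) ⊂ {|z| ≤ 29}. For any |lambda| < 29, the equation (R - lambda I) x = 0 forces x_1 = 0, then 29x_k = lambda x_{k+1} ⇒ x = 0, so R has no eigenvalues. But (R - lambda I) is not surjective for |lambda| < 29: solving (R - lambda I) x = e_1 would require x_n proportional to (lambda/29)^(-n), which is not in l^2. So every |lambda| < 29 lies in the residual spectrum. The boundary |lambda| = 29 is in the approximate point spectrum (the spectrum is closed). Hence sigma(R) is the closed disk of radius 29.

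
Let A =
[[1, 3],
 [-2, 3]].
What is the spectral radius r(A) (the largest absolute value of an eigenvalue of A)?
r(A) = 3

The eigenvalues of A are the roots of its characteristic polynomial. With M = A (coefficients from the trace and determinant):
  p(λ) = det(λ I - M) = λ^2 - 4λ + 9.
For λ^2 - 4λ + 9 the discriminant is -20. It is negative, so the roots are the complex-conjugate pair λ = 2 ± (sqrt(20)/2) i ≈ 2 ± 2.2361i. For a conjugate pair the product of the roots equals the constant term, so |λ|^2 = 9 and |λ| = sqrt(9) = 3.
Thus the eigenvalues (to 4 decimals) are 2 ± 2.2361i (modulus 3). The spectral radius is the largest modulus: r(A) = 3. (Cross-check: r(A) ≤ ||A||_2 ≈ 4.3196; equality holds whenever A is normal, though it can also hold for some non-normal A.)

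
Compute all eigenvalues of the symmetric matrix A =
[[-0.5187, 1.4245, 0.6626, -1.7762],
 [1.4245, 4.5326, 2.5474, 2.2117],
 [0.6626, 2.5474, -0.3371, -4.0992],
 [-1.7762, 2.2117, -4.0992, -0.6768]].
sigma(A) ≈ {-6, -1, 4, 6}

A is real symmetric, so its spectrum consists of real eigenvalues. Expanding the characteristic polynomial of the displayed matrix gives
  det(λ I - A) = p(λ) = λ^4 + (-3)λ^3 + (-40)λ^2 + (108)λ + (144.0039).
Solving p(λ) = 0 yields eigenvalues ≈ -6, -1, 4, 6. (A is shown rounded to 4 decimals, so these recover the underlying integer eigenvalues to within that precision.)
Verification: the trace of A = 3 equals the sum of eigenvalues 3, and det(A) ≈ 144.0039 matches the eigenvalue product 144.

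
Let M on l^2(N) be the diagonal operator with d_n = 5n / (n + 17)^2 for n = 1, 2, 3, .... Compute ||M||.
||M|| = 5/68 (attained at n = 17)

For M diagonal, ||M|| = sup_n |d_n|. Treat f(x) = 5x / (x + 17)^2 for real x > 0. By the quotient rule, f'(x) = 5(17 - x)/(x + 17)^3, which is positive for x < 17 and negative for x > 17. So f has a unique maximum at x = 17, and since 17 is a positive integer, the supremum over n ≥ 1 is attained at n = 17: d_17 = 5·17/(17 + 17)^2 = 5·17/1156 = 5/68. Hence ||M|| = 5/68.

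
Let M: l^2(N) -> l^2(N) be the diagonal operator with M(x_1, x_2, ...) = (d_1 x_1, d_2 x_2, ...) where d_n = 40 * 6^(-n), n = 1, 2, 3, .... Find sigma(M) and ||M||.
sigma(M) = {40 * 6^(-n) : n ≥ 1} ∪ {0}; ||M|| = 20/3

A bounded diagonal operator on l^2 with diagonal entries d_n has spectrum equal to the closure of {d_n : n ≥ 1}: every d_n is an eigenvalue (with eigenvector e_n), so {d_n} ⊂ sigma(M); the spectrum is closed, so its closure is too; and for lambda not in the closure, (M - lambda I) has bounded inverse (the diagonal entries 1/(d_n - lambda) are bounded). For our sequence d_n = 40 * 6^(-n), n = 1, 2, 3, ...:
  - {d_n} = {40 * 6^(-n) : n ≥ 1}; the only limit point is 0
  - closure = {40 * 6^(-n) : n ≥ 1} ∪ {0}
For the norm: a diagonal operator has ||M|| = sup_n |d_n|. Here d_n = 40 * 6^(-n) is positive and decreasing, so sup_n |d_n| = d_1 = 40/6 = 20/3. So ||M|| = 20/3.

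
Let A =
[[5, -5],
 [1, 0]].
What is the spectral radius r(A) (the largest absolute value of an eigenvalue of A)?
r(A) = (5 + sqrt(5))/2 ≈ 3.618

The eigenvalues of A are the roots of its characteristic polynomial. With M = A (coefficients from the trace and determinant):
  p(λ) = det(λ I - M) = λ^2 - 5λ + 5.
For λ^2 - 5λ + 5 the discriminant is 5. It is nonnegative but not a perfect square, so the roots are real and irrational: λ = (5 ± sqrt(5))/2 ≈ 3.618, 1.382.
Thus the eigenvalues (to 4 decimals) are 3.618 (modulus 3.618); 1.382 (modulus 1.382). The spectral radius is the largest modulus: r(A) = (5 + sqrt(5))/2 ≈ 3.618. (Cross-check: r(A) ≤ ||A||_2 ≈ 7.1067; equality holds whenever A is normal, though it can also hold for some non-normal A.)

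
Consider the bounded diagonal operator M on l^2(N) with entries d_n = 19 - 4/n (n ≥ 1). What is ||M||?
||M|| = 19

For a diagonal operator on l^2 with entries d_n, ||M|| = sup_n |d_n|. Here d_1 = 15, d_2 = 17, ..., and d_n = 19 - 4/n increases monotonically toward 19. All terms lie in [15, 19), so |d_n| = d_n and the supremum is the limit 19, which is not attained by any individual d_n. Hence ||M|| = 19.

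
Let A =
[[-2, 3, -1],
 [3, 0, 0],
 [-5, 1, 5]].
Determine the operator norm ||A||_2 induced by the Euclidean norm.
||A||_2 ≈ 7.6061 (= sqrt(largest eigenvalue of A^T A))

||A||_2 = sigma_max(A) = sqrt(lambda_max(A^T A)). Form the symmetric matrix M = A^T A =
[[38, -11, -23],
 [-11, 10, 2],
 [-23, 2, 26]].
Its characteristic polynomial (trace, sum of principal 2x2 minors, determinant of M give the coefficients) is
  p(λ) = det(λ I - M) = λ^3 - 74λ^2 + 974λ - 2304.
No integer candidate from the rational root theorem (±divisors of 2304) is a root, so the roots are irrational. The cubic discriminant is Δ = 610172336 > 0, so there are three distinct real roots. p(3) = -21 and p(4) = 472 have opposite signs, so a root lies in (3, 4); Newton's method refines it to λ ≈ 3.0379. p(13) = 49 and p(14) = -428 have opposite signs, so a root lies in (13, 14); Newton's method refines it to λ ≈ 13.1097. p(57) = -2019 and p(58) = 364 have opposite signs, so a root lies in (57, 58); Newton's method refines it to λ ≈ 57.8525. Check (Vieta): the three roots sum to 74, matching tr M = 74.
So the eigenvalues of A^T A are ≈ 3.0379, 13.1097, 57.8525 (all ≥ 0, as they must be for A^T A). The largest is λ_max ≈ 57.8525, hence ||A||_2 = sqrt(λ_max) ≈ 7.6061.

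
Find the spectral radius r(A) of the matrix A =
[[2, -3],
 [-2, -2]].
r(A) = sqrt(40)/2 ≈ 3.1623

The eigenvalues of A are the roots of its characteristic polynomial. With M = A (coefficients from the trace and determinant):
  p(λ) = det(λ I - M) = λ^2 - 10.
For λ^2 - 10 the discriminant is 40. It is nonnegative but not a perfect square, so the roots are real and irrational: λ = ± sqrt(40)/2 ≈ 3.1623, -3.1623.
Thus the eigenvalues (to 4 decimals) are 3.1623 (modulus 3.1623); -3.1623 (modulus 3.1623). The spectral radius is the largest modulus: r(A) = sqrt(40)/2 ≈ 3.1623. (Cross-check: r(A) ≤ ||A||_2 ≈ 3.7016; equality holds whenever A is normal, though it can also hold for some non-normal A.)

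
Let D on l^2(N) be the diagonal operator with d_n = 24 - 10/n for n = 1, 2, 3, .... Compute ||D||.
||D|| = 24

For a diagonal operator on l^2 with entries d_n, ||D|| = sup_n |d_n|. Here d_1 = 14, d_2 = 19, ..., and d_n = 24 - 10/n increases monotonically toward 24. All terms lie in [14, 24), so |d_n| = d_n and the supremum is the limit 24, which is not attained by any individual d_n. Hence ||D|| = 24.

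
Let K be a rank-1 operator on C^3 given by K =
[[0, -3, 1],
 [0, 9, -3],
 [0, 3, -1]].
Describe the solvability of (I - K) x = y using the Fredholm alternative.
(I - K) is invertible (det(I - K) = -7 ≠ 0), so for every y in C^3 the equation (I - K) x = y has a unique solution.

K has rank 1, so it is an outer product K = u v^T: every row of K is a multiple of one row vector. Reading off the entries, u = (-1, 3, 1) and v = (0, 3, -1) (row i of K equals u_i·v^T). A rank-one matrix u v^T satisfies K u = u (v·u) and kills the (2)-dimensional subspace v^⊥, so its characteristic polynomial is lambda^2 (lambda - v·u) with v·u = tr K = 8. Hence the eigenvalues of I - K are 1 (multiplicity 2) and 1 - (8) = -7, so det(I - K) = -7. (Direct check: I - K =
[[1, 3, -1],
 [0, -8, 3],
 [0, -3, 2]]
has determinant -7.) The finite-dimensional Fredholm alternative says: either (I - K) is invertible, or ker(I - K) ≠ {0} and then range(I - K) = ker((I - K)^*)^⊥, with dim ker(I - K) = dim ker((I - K)^*). Since det(I - K) ≠ 0, 1 is not an eigenvalue of K and ker(I - K) = {0}, so we are in the first case: for every y there is a unique x = (I - K)^(-1) y. Explicitly, by the Sherman–Morrison formula, (I - u v^T)^(-1) = I + u v^T/(1 - v·u), i.e. (I - K)^(-1) = I + K/(-7).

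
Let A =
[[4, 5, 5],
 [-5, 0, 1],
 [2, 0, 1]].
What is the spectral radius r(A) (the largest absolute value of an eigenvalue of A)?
r(A) ≈ 3.5783

The eigenvalues of A are the roots of its characteristic polynomial. With M = A (coefficients from the trace, the sum of principal 2x2 minors, and det A):
  p(λ) = det(λ I - M) = λ^3 - 5λ^2 + 19λ - 35.
No integer candidate from the rational root theorem (±divisors of 35) is a root, so the roots are irrational. The cubic discriminant is Δ = -9136 < 0, so there is one real root and a complex-conjugate pair. p(2) = -9 and p(3) = 4 have opposite signs, so a root lies in (2, 3); Newton's method refines it to λ ≈ 2.7334. Dividing out (λ - (2.7334)) leaves approximately λ^2 - 2.2666λ + 12.8045. For λ^2 - 2.2666λ + 12.8045 the discriminant is -46.0805. It is negative, so the remaining roots are the complex-conjugate pair λ ≈ 1.1333 ± 3.3941i. Their product equals the constant term, so |λ|^2 ≈ 12.8045 and |λ| ≈ 3.5783.
Thus the eigenvalues (to 4 decimals) are 2.7334 (modulus 2.7334); 1.1333 ± 3.3941i (modulus 3.5783). The spectral radius is the largest modulus: r(A) ≈ 3.5783. (Cross-check: r(A) ≤ ||A||_2 ≈ 8.6221; equality holds whenever A is normal, though it can also hold for some non-normal A.)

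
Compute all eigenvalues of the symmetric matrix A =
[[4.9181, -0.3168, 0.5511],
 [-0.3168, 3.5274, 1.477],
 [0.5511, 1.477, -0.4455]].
sigma(A) ≈ {-1, 4, 5}

A is real symmetric, so its spectrum consists of real eigenvalues. Expanding the characteristic polynomial of the displayed matrix gives
  det(λ I - A) = p(λ) = λ^3 + (-8)λ^2 + (11)λ + (20).
Solving p(λ) = 0 yields eigenvalues ≈ -1, 4, 5. (A is shown rounded to 4 decimals, so these recover the underlying integer eigenvalues to within that precision.)
Verification: the trace of A = 8 equals the sum of eigenvalues 8, and det(A) ≈ -19.9999 matches the eigenvalue product -20.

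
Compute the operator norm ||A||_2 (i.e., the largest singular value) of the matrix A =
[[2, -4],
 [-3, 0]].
||A||_2 = sqrt((29 + sqrt(265))/2) ≈ 4.7581 (= sqrt(largest eigenvalue of A^T A))

||A||_2 = sigma_max(A) = sqrt(lambda_max(A^T A)). Form the symmetric matrix M = A^T A =
[[13, -8],
 [-8, 16]].
Its characteristic polynomial (trace, determinant of M give the coefficients) is
  p(λ) = det(λ I - M) = λ^2 - 29λ + 144.
For λ^2 - 29λ + 144 the discriminant is 265. It is nonnegative but not a perfect square, so the roots are real and irrational: λ = (29 ± sqrt(265))/2 ≈ 22.6394, 6.3606.
So the eigenvalues of A^T A are ≈ 6.3606, 22.6394 (all ≥ 0, as they must be for A^T A). The largest is λ_max = (29 + sqrt(265))/2 ≈ 22.6394, hence ||A||_2 = sqrt(λ_max) = sqrt((29 + sqrt(265))/2) ≈ 4.7581.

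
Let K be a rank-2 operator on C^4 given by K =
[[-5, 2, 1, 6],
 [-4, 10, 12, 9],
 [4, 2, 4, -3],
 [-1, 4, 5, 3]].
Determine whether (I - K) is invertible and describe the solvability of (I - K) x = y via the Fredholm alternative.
(I - K) is invertible (det(I - K) = -49 ≠ 0), so for every y in C^4 the equation (I - K) x = y has a unique solution.

K has rank 2 and factors as K = U V^T = u1 v1^T + u2 v2^T with u1 = (-2, -3, 1, -1), v1 = (2, -2, -2, -3), u2 = (-1, 2, 2, 1), v2 = (1, 2, 3, 0) (multiplying out reproduces the displayed K). The nonzero eigenvalues of U V^T coincide with those of the 2 x 2 matrix G = V^T U = [[v1·u1, v1·u2], [v2·u1, v2·u2]] = [[3, -13], [-5, 9]], and by the Sylvester determinant identity det(I_4 - U V^T) = det(I_2 - V^T U) = det([[-2, 13], [5, -8]]) = (-2)(-8) - (13)(5) = -49. (Direct check: I - K =
[[6, -2, -1, -6],
 [4, -9, -12, -9],
 [-4, -2, -3, 3],
 [1, -4, -5, -2]]
has determinant -49.) The finite-dimensional Fredholm alternative says: either (I - K) is invertible, or ker(I - K) ≠ {0} and then range(I - K) = ker((I - K)^*)^⊥, with dim ker(I - K) = dim ker((I - K)^*). Since det(I - K) ≠ 0, 1 is not an eigenvalue of K and ker(I - K) = {0}, so we are in the first case: for every y there is a unique x = (I - K)^(-1) y. (Explicitly, by the Woodbury identity, (I - U V^T)^(-1) = I + U (I_2 - G)^(-1) V^T.)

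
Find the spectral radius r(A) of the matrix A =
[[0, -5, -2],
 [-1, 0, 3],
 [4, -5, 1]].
r(A) ≈ 5.2829

The eigenvalues of A are the roots of its characteristic polynomial. With M = A (coefficients from the trace, the sum of principal 2x2 minors, and det A):
  p(λ) = det(λ I - M) = λ^3 - λ^2 + 18λ + 75.
No integer candidate from the rational root theorem (±divisors of 75) is a root, so the roots are irrational. The cubic discriminant is Δ = -198879 < 0, so there is one real root and a complex-conjugate pair. p(-3) = -15 and p(-2) = 27 have opposite signs, so a root lies in (-3, -2); Newton's method refines it to λ ≈ -2.6873. Dividing out (λ - (-2.6873)) leaves approximately λ^2 - 3.6873λ + 27.9089. For λ^2 - 3.6873λ + 27.9089 the discriminant is -98.0395. It is negative, so the remaining roots are the complex-conjugate pair λ ≈ 1.8437 ± 4.9507i. Their product equals the constant term, so |λ|^2 ≈ 27.9089 and |λ| ≈ 5.2829.
Thus the eigenvalues (to 4 decimals) are -2.6873 (modulus 2.6873); 1.8437 ± 4.9507i (modulus 5.2829). The spectral radius is the largest modulus: r(A) ≈ 5.2829. (Cross-check: r(A) ≤ ||A||_2 ≈ 7.7328; equality holds whenever A is normal, though it can also hold for some non-normal A.)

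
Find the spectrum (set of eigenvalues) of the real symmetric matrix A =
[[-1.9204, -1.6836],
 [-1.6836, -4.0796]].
sigma(A) ≈ {-5, -1}

A is real symmetric, so its spectrum consists of real eigenvalues. Expanding the characteristic polynomial of the displayed matrix gives
  det(λ I - A) = p(λ) = λ^2 + (6)λ + (5).
Solving p(λ) = 0 yields eigenvalues ≈ -5, -1. (A is shown rounded to 4 decimals, so these recover the underlying integer eigenvalues to within that precision.)
Verification: the trace of A = -6 equals the sum of eigenvalues -6, and det(A) ≈ 5.0000 matches the eigenvalue product 5.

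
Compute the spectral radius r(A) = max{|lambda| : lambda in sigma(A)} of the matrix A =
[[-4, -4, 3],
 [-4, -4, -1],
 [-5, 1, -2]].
r(A) ≈ 7.4324

The eigenvalues of A are the roots of its characteristic polynomial. With M = A (coefficients from the trace, the sum of principal 2x2 minors, and det A):
  p(λ) = det(λ I - M) = λ^3 + 10λ^2 + 32λ + 96.
No integer candidate from the rational root theorem (±divisors of 96) is a root, so the roots are irrational. The cubic discriminant is Δ = -108544 < 0, so there is one real root and a complex-conjugate pair. p(-8) = -32 and p(-7) = 19 have opposite signs, so a root lies in (-8, -7); Newton's method refines it to λ ≈ -7.4324. Dividing out (λ - (-7.4324)) leaves approximately λ^2 + 2.5676λ + 12.9165. For λ^2 + 2.5676λ + 12.9165 the discriminant is -45.0732. It is negative, so the remaining roots are the complex-conjugate pair λ ≈ -1.2838 ± 3.3568i. Their product equals the constant term, so |λ|^2 ≈ 12.9165 and |λ| ≈ 3.5939.
Thus the eigenvalues (to 4 decimals) are -7.4324 (modulus 7.4324); -1.2838 ± 3.3568i (modulus 3.5939). The spectral radius is the largest modulus: r(A) ≈ 7.4324. (Cross-check: r(A) ≤ ||A||_2 ≈ 8.6479; equality holds whenever A is normal, though it can also hold for some non-normal A.)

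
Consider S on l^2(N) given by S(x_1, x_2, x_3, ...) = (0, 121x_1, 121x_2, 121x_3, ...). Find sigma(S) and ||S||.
sigma(S) = closed disk {z in C : |z| ≤ 121}; ||S|| = 121

Note S = 121·U where U is the unit right shift (U x)_k = x_{k-1} (with x_0 := 0); so ||S|| = 121||U|| and sigma(S) = 121·sigma(U). ||S x||^2 = sum_{k≥1} |121x_k|^2 = 14641||x||^2, so ||S|| = 121 and sigma(S) ⊂ {|z| ≤ 121}. For any |lambda| < 121, the equation (S - lambda I) x = 0 forces x_1 = 0, then 121x_k = lambda x_{k+1} ⇒ x = 0, so S has no eigenvalues. But (S - lambda I) is not surjective for |lambda| < 121: solving (S - lambda I) x = e_1 would require x_n proportional to (lambda/121)^(-n), which is not in l^2. So every |lambda| < 121 lies in the residual spectrum. The boundary |lambda| = 121 is in the approximate point spectrum (the spectrum is closed). Hence sigma(S) is the closed disk of radius 121.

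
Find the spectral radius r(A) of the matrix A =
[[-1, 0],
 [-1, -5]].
r(A) = 5

The eigenvalues of A are the roots of its characteristic polynomial. With M = A (coefficients from the trace and determinant):
  p(λ) = det(λ I - M) = λ^2 + 6λ + 5.
For λ^2 + 6λ + 5 the discriminant is 16. It is a perfect square (4^2), so the roots are rational: λ = (-6 ± 4)/2 = -1, -5.
Thus the eigenvalues (to 4 decimals) are -1 (modulus 1); -5 (modulus 5). The spectral radius is the largest modulus: r(A) = 5. (Cross-check: r(A) ≤ ||A||_2 ≈ 5.1029; equality holds whenever A is normal, though it can also hold for some non-normal A.)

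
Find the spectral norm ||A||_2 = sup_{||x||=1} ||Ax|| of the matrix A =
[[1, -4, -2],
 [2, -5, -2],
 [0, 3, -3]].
||A||_2 ≈ 7.5291 (= sqrt(largest eigenvalue of A^T A))

||A||_2 = sigma_max(A) = sqrt(lambda_max(A^T A)). Form the symmetric matrix M = A^T A =
[[5, -14, -6],
 [-14, 50, 9],
 [-6, 9, 17]].
Its characteristic polynomial (trace, sum of principal 2x2 minors, determinant of M give the coefficients) is
  p(λ) = det(λ I - M) = λ^3 - 72λ^2 + 872λ - 225.
No integer candidate from the rational root theorem (±divisors of 225) is a root, so the roots are irrational. The cubic discriminant is Δ = 1206596389 > 0, so there are three distinct real roots. p(0) = -225 and p(1) = 576 have opposite signs, so a root lies in (0, 1); Newton's method refines it to λ ≈ 0.2638. p(15) = 30 and p(16) = -609 have opposite signs, so a root lies in (15, 16); Newton's method refines it to λ ≈ 15.0488. p(56) = -1569 and p(57) = 744 have opposite signs, so a root lies in (56, 57); Newton's method refines it to λ ≈ 56.6874. Check (Vieta): the three roots sum to 72, matching tr M = 72.
So the eigenvalues of A^T A are ≈ 0.2638, 15.0488, 56.6874 (all ≥ 0, as they must be for A^T A). The largest is λ_max ≈ 56.6874, hence ||A||_2 = sqrt(λ_max) ≈ 7.5291.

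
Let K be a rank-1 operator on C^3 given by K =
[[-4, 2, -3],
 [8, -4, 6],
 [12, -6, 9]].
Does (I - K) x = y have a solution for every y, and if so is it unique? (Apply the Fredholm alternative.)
(I - K) is singular (det(I - K) = 0, i.e. 1 ∈ sigma(K)). (I - K) x = y is solvable iff y ⊥ ker((I - K)^*) = span{(-4, 2, -3)}, i.e. iff -4y_1 + 2y_2 - 3y_3 = 0. When solvable, the solutions are x = y + c·(1, -2, -3), c arbitrary (ker(I - K) = span{(1, -2, -3)}, dimension 1).

K has rank 1, so it is an outer product K = u v^T: every row of K is a multiple of one row vector. Reading off the entries, u = (1, -2, -3) and v = (-4, 2, -3) (row i of K equals u_i·v^T). A rank-one matrix u v^T satisfies K u = u (v·u) and kills the (2)-dimensional subspace v^⊥, so its characteristic polynomial is lambda^2 (lambda - v·u) with v·u = tr K = 1. Hence the eigenvalues of I - K are 1 (multiplicity 2) and 1 - (1) = 0, so det(I - K) = 0. (Direct check: I - K =
[[5, -2, 3],
 [-8, 5, -6],
 [-12, 6, -8]]
has determinant 0.) So 1 is an eigenvalue of K and (I - K) is not invertible. The finite-dimensional Fredholm alternative says: either (I - K) is invertible, or ker(I - K) ≠ {0} and then range(I - K) = ker((I - K)^*)^⊥, with dim ker(I - K) = dim ker((I - K)^*). We are in the second case, so we need both kernels. Kernel of I - K: (I - K) u = u - u (v·u) = u - u = 0, so ker(I - K) = span{u} = span{(1, -2, -3)} (it is exactly 1-dimensional because rank(I - K) = 2). Kernel of the adjoint: K is real, so (I - K)^* = I - K^T = I - v u^T, and (I - v u^T) v = v - v (u·v) = 0; hence ker((I - K)^*) = span{v} = span{(-4, 2, -3)}. Therefore (I - K) x = y is solvable iff <y, v> = 0, i.e. iff -4y_1 + 2y_2 - 3y_3 = 0. When this holds, K y = u (v·y) = 0, so (I - K) y = y and x = y is a particular solution; the full solution set is the line x = y + c·u = y + c·(1, -2, -3), c ∈ C.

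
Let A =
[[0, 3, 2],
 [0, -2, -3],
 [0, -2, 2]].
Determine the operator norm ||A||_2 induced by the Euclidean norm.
||A||_2 = 5 (= sqrt(largest eigenvalue of A^T A))

||A||_2 = sigma_max(A) = sqrt(lambda_max(A^T A)). Form the symmetric matrix M = A^T A =
[[0, 0, 0],
 [0, 17, 8],
 [0, 8, 17]].
Its characteristic polynomial (trace, sum of principal 2x2 minors, determinant of M give the coefficients) is
  p(λ) = det(λ I - M) = λ^3 - 34λ^2 + 225λ.
The constant term is 0, so λ = 0 is a root. Dividing out λ leaves p(λ) = λ(λ^2 - 34λ + 225). For λ^2 - 34λ + 225 the discriminant is 256. It is a perfect square (16^2), so the roots are rational: λ = (34 ± 16)/2 = 25, 9.
So the eigenvalues of A^T A are ≈ 0, 9, 25 (all ≥ 0, as they must be for A^T A). The largest is λ_max = 25, hence ||A||_2 = sqrt(λ_max) = 5.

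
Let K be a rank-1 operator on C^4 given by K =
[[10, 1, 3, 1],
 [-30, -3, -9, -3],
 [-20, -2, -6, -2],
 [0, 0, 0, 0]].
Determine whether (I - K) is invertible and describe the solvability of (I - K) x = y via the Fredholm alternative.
(I - K) is singular (det(I - K) = 0, i.e. 1 ∈ sigma(K)). (I - K) x = y is solvable iff y ⊥ ker((I - K)^*) = span{(10, 1, 3, 1)}, i.e. iff 10y_1 + y_2 + 3y_3 + y_4 = 0. When solvable, the solutions are x = y + c·(1, -3, -2, 0), c arbitrary (ker(I - K) = span{(1, -3, -2, 0)}, dimension 1).

K has rank 1, so it is an outer product K = u v^T: every row of K is a multiple of one row vector. Reading off the entries, u = (1, -3, -2, 0) and v = (10, 1, 3, 1) (row i of K equals u_i·v^T). A rank-one matrix u v^T satisfies K u = u (v·u) and kills the (3)-dimensional subspace v^⊥, so its characteristic polynomial is lambda^3 (lambda - v·u) with v·u = tr K = 1. Hence the eigenvalues of I - K are 1 (multiplicity 3) and 1 - (1) = 0, so det(I - K) = 0. (Direct check: I - K =
[[-9, -1, -3, -1],
 [30, 4, 9, 3],
 [20, 2, 7, 2],
 [0, 0, 0, 1]]
has determinant 0.) So 1 is an eigenvalue of K and (I - K) is not invertible. The finite-dimensional Fredholm alternative says: either (I - K) is invertible, or ker(I - K) ≠ {0} and then range(I - K) = ker((I - K)^*)^⊥, with dim ker(I - K) = dim ker((I - K)^*). We are in the second case, so we need both kernels. Kernel of I - K: (I - K) u = u - u (v·u) = u - u = 0, so ker(I - K) = span{u} = span{(1, -3, -2, 0)} (it is exactly 1-dimensional because rank(I - K) = 3). Kernel of the adjoint: K is real, so (I - K)^* = I - K^T = I - v u^T, and (I - v u^T) v = v - v (u·v) = 0; hence ker((I - K)^*) = span{v} = span{(10, 1, 3, 1)}. Therefore (I - K) x = y is solvable iff <y, v> = 0, i.e. iff 10y_1 + y_2 + 3y_3 + y_4 = 0. When this holds, K y = u (v·y) = 0, so (I - K) y = y and x = y is a particular solution; the full solution set is the line x = y + c·u = y + c·(1, -3, -2, 0), c ∈ C.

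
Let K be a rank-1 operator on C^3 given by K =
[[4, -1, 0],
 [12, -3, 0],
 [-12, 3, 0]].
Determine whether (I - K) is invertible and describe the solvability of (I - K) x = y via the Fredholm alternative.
(I - K) is singular (det(I - K) = 0, i.e. 1 ∈ sigma(K)). (I - K) x = y is solvable iff y ⊥ ker((I - K)^*) = span{(4, -1, 0)}, i.e. iff 4y_1 - y_2 = 0. When solvable, the solutions are x = y + c·(1, 3, -3), c arbitrary (ker(I - K) = span{(1, 3, -3)}, dimension 1).

K has rank 1, so it is an outer product K = u v^T: every row of K is a multiple of one row vector. Reading off the entries, u = (1, 3, -3) and v = (4, -1, 0) (row i of K equals u_i·v^T). A rank-one matrix u v^T satisfies K u = u (v·u) and kills the (2)-dimensional subspace v^⊥, so its characteristic polynomial is lambda^2 (lambda - v·u) with v·u = tr K = 1. Hence the eigenvalues of I - K are 1 (multiplicity 2) and 1 - (1) = 0, so det(I - K) = 0. (Direct check: I - K =
[[-3, 1, 0],
 [-12, 4, 0],
 [12, -3, 1]]
has determinant 0.) So 1 is an eigenvalue of K and (I - K) is not invertible. The finite-dimensional Fredholm alternative says: either (I - K) is invertible, or ker(I - K) ≠ {0} and then range(I - K) = ker((I - K)^*)^⊥, with dim ker(I - K) = dim ker((I - K)^*). We are in the second case, so we need both kernels. Kernel of I - K: (I - K) u = u - u (v·u) = u - u = 0, so ker(I - K) = span{u} = span{(1, 3, -3)} (it is exactly 1-dimensional because rank(I - K) = 2). Kernel of the adjoint: K is real, so (I - K)^* = I - K^T = I - v u^T, and (I - v u^T) v = v - v (u·v) = 0; hence ker((I - K)^*) = span{v} = span{(4, -1, 0)}. Therefore (I - K) x = y is solvable iff <y, v> = 0, i.e. iff 4y_1 - y_2 = 0. When this holds, K y = u (v·y) = 0, so (I - K) y = y and x = y is a particular solution; the full solution set is the line x = y + c·u = y + c·(1, 3, -3), c ∈ C.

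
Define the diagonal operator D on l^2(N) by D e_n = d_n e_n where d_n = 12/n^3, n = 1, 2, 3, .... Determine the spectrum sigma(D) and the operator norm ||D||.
sigma(D) = {12/n^3 : n ≥ 1} ∪ {0}; ||D|| = 12

A bounded diagonal operator on l^2 with diagonal entries d_n has spectrum equal to the closure of {d_n : n ≥ 1}: every d_n is an eigenvalue (with eigenvector e_n), so {d_n} ⊂ sigma(D); the spectrum is closed, so its closure is too; and for lambda not in the closure, (D - lambda I) has bounded inverse (the diagonal entries 1/(d_n - lambda) are bounded). For our sequence d_n = 12/n^3, n = 1, 2, 3, ...:
  - {d_n} = {12/n^3 : n ≥ 1}; the only limit point is 0
  - closure = {12/n^3 : n ≥ 1} ∪ {0}
For the norm: a diagonal operator has ||D|| = sup_n |d_n|. Here d_n = 12/n^3 is positive and decreasing, so sup_n |d_n| = d_1 = 12. So ||D|| = 12.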